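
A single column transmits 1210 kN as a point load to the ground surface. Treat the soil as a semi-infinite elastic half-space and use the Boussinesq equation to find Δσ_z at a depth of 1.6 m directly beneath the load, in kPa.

Δσ_z ≈ 226 kPa

Boussinesq vertical stress below a point load on an elastic half-space:
Δσ_z = 3P/(2πz²) · [1 + (r/z)²]^(−5/2)
r/z = 0/1.6 = 0; [1+(r/z)²]^(−5/2) = 1.
Δσ_z = 3×1210/(2π×1.6²) × 1 = 225.68 × 1 = 225.7 kPa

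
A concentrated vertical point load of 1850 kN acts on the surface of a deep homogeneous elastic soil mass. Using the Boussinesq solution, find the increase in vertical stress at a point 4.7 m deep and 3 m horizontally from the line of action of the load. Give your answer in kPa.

Δσ_z ≈ 17 kPa

Boussinesq vertical stress below a point load on an elastic half-space:
Δσ_z = 3P/(2πz²) · [1 + (r/z)²]^(−5/2)
r/z = 3/4.7 = 0.6383; [1+(r/z)²]^(−5/2) = 0.42554.
Δσ_z = 3×1850/(2π×4.7²) × 0.42554 = 39.987 × 0.42554 = 17.02 kPa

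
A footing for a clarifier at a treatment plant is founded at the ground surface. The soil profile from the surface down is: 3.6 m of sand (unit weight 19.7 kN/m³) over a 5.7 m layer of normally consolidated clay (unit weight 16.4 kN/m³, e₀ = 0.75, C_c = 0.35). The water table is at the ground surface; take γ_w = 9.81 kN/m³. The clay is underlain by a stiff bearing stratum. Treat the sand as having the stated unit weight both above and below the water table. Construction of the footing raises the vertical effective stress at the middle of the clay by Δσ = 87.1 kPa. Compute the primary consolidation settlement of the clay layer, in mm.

Mid-depth of clay below the ground surface: z = 3.6 + 5.7/2 = 6.45 m.
Total vertical stress at mid-clay: σ_v = 19.7×3.6 + 16.4×2.85 = 117.66 kPa.
Pore pressure: u = 9.81×(6.45 − 0) = 63.275 kPa.
Initial effective stress: σ'_0 = σ_v − u = 117.66 − 63.275 = 54.385 kPa.
Final effective stress: σ'_f = σ'_0 + Δσ = 54.385 + 87.1 = 141.48 kPa.
Normally consolidated clay, so the full stress increment lies on the virgin compression line:
S_c = C_c·H/(1+e₀)·log₁₀(σ'_f/σ'_0) = 0.35×5.7/(1+0.75)×log₁₀(141.48/54.385)
    = 1.14 × 0.41522 = 0.4734 m

S_c ≈ 473 mm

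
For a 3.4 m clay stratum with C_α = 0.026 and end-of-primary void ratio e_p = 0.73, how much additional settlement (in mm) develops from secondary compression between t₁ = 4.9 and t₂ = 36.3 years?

S_s ≈ 44.4 mm

Secondary compression: S_s = C_α·H/(1+e_p)·log₁₀(t₂/t₁)
S_s = 0.026×3.4/(1+0.73)×log₁₀(36.3/4.9)
    = 0.0511 × 0.8697 = 0.04444 m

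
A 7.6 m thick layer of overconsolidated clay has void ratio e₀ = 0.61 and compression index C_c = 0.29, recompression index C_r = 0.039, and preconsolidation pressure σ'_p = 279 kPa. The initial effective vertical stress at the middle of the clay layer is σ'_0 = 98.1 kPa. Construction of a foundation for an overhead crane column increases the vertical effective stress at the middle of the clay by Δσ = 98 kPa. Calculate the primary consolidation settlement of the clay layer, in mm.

S_c ≈ 55.4 mm

Final effective stress: σ'_f = 98.1 + 98 = 196.1 kPa.
σ'_f = 196.1 ≤ σ'_p = 279 kPa, so the clay remains overconsolidated and only the recompression index applies:
S_c = C_r·H/(1+e₀)·log₁₀(σ'_f/σ'_0) = 0.039×7.6/1.61×log₁₀(196.1/98.1)
    = 0.1841 × 0.30081 = 0.05538 m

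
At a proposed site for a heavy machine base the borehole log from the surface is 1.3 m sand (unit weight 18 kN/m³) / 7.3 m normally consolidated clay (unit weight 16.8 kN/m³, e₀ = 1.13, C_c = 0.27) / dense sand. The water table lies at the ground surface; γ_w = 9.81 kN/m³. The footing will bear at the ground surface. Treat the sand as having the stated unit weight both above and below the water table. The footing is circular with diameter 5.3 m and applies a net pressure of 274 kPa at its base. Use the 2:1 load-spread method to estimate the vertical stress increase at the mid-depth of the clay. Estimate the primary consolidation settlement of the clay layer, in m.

Mid-depth of clay below the ground surface: z = 1.3 + 7.3/2 = 4.95 m.
Total vertical stress at mid-clay: σ_v = 18×1.3 + 16.8×3.65 = 84.72 kPa.
Pore pressure: u = 9.81×(4.95 − 0) = 48.56 kPa.
Initial effective stress: σ'_0 = σ_v − u = 84.72 − 48.56 = 36.16 kPa.
Stress increase at mid-clay by the 2:1 spreading method:
Δσ ≈ qD²/(D+z)² = 274×5.3²/(5.3+4.95)² = 73.258 kPa
Final effective stress: σ'_f = σ'_0 + Δσ = 36.16 + 73.258 = 109.42 kPa.
Normally consolidated clay, so the full stress increment lies on the virgin compression line:
S_c = C_c·H/(1+e₀)·log₁₀(σ'_f/σ'_0) = 0.27×7.3/(1+1.13)×log₁₀(109.42/36.16)
    = 0.92535 × 0.48087 = 0.445 m

S_c ≈ 0.445 m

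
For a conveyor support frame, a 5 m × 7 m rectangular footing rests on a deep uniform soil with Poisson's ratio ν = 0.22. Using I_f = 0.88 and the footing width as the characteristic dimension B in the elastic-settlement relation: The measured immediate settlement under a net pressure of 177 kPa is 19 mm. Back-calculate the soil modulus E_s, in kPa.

E_s ≈ 39000 kPa

S_e = q·B·(1−ν²)/E_s · I_f  ⇒  E_s = q·B·(1−ν²)·I_f / S_e.
E_s = 177 × 5 × 0.9516 × 0.88 / 0.019 = 39010 kPa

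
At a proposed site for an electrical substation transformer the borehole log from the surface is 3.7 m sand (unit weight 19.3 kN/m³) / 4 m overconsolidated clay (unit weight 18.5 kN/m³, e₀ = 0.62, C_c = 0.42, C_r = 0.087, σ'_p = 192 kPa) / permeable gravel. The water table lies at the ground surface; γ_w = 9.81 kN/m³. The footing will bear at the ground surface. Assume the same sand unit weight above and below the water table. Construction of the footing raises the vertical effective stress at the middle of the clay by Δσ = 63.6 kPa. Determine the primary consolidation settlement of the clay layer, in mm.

S_c ≈ 74 mm

Mid-depth of clay below the ground surface: z = 3.7 + 4/2 = 5.7 m.
Total vertical stress at mid-clay: σ_v = 19.3×3.7 + 18.5×2 = 108.41 kPa.
Pore pressure: u = 9.81×(5.7 − 0) = 55.917 kPa.
Initial effective stress: σ'_0 = σ_v − u = 108.41 − 55.917 = 52.493 kPa.
Final effective stress: σ'_f = 52.493 + 63.6 = 116.09 kPa.
σ'_f = 116.09 ≤ σ'_p = 192 kPa, so the clay remains overconsolidated and only the recompression index applies:
S_c = C_r·H/(1+e₀)·log₁₀(σ'_f/σ'_0) = 0.087×4/1.62×log₁₀(116.09/52.493)
    = 0.21481 × 0.34469 = 0.07404 m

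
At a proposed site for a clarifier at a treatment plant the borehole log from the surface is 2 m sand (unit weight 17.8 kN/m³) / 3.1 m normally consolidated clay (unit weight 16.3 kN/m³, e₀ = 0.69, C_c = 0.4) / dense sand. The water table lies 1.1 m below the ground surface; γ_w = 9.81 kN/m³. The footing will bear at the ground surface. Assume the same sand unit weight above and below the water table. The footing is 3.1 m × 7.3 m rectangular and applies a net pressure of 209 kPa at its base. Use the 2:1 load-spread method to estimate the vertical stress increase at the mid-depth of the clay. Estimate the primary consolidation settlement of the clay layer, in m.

Mid-depth of clay below the ground surface: z = 2 + 3.1/2 = 3.55 m.
Total vertical stress at mid-clay: σ_v = 17.8×2 + 16.3×1.55 = 60.865 kPa.
Pore pressure: u = 9.81×(3.55 − 1.1) = 24.035 kPa.
Initial effective stress: σ'_0 = σ_v − u = 60.865 − 24.035 = 36.83 kPa.
Stress increase at mid-clay by the 2:1 spreading method:
Δσ = qBL/((B+z)(L+z)) = 209×3.1×7.3/((3.1+3.55)(7.3+3.55)) = 65.551 kPa
Final effective stress: σ'_f = σ'_0 + Δσ = 36.83 + 65.551 = 102.38 kPa.
Normally consolidated clay, so the full stress increment lies on the virgin compression line:
S_c = C_c·H/(1+e₀)·log₁₀(σ'_f/σ'_0) = 0.4×3.1/(1+0.69)×log₁₀(102.38/36.83)
    = 0.73373 × 0.44401 = 0.3258 m

S_c ≈ 0.326 m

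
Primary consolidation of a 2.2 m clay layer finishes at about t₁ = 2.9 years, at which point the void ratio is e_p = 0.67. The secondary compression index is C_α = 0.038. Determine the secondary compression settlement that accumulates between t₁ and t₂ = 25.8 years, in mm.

S_s ≈ 47.5 mm

Secondary compression: S_s = C_α·H/(1+e_p)·log₁₀(t₂/t₁)
S_s = 0.038×2.2/(1+0.67)×log₁₀(25.8/2.9)
    = 0.05006 × 0.9492 = 0.04752 m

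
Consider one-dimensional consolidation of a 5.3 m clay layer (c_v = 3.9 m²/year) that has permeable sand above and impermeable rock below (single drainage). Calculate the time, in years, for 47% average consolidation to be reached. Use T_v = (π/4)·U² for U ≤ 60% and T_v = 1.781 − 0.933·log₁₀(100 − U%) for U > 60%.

t ≈ 1.25 years

Drainage path length: H_d = H = 5.3 m (single drainage).
U ≤ 60%: T_v = (π/4)·U² = (π/4)×0.47² = 0.17349.
t = T_v·H_d²/c_v = 0.17349×5.3²/3.9 = 1.25 years.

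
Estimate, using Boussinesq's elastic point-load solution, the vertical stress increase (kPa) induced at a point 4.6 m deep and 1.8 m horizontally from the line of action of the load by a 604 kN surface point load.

Δσ_z ≈ 9.55 kPa

Boussinesq vertical stress below a point load on an elastic half-space:
Δσ_z = 3P/(2πz²) · [1 + (r/z)²]^(−5/2)
r/z = 1.8/4.6 = 0.3913; [1+(r/z)²]^(−5/2) = 0.70035.
Δσ_z = 3×604/(2π×4.6²) × 0.70035 = 13.629 × 0.70035 = 9.545 kPa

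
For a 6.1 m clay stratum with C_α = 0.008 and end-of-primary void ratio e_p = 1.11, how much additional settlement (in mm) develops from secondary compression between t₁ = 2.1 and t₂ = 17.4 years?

S_s ≈ 21.2 mm

Secondary compression: S_s = C_α·H/(1+e_p)·log₁₀(t₂/t₁)
S_s = 0.008×6.1/(1+1.11)×log₁₀(17.4/2.1)
    = 0.02313 × 0.9183 = 0.02124 m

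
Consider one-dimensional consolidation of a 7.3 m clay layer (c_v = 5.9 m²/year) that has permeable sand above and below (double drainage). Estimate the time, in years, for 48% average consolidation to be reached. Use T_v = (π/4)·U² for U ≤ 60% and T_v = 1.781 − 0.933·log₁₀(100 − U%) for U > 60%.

t ≈ 0.409 years

Drainage path length: H_d = H/2 = 3.65 m (double drainage).
U ≤ 60%: T_v = (π/4)·U² = (π/4)×0.48² = 0.18096.
t = T_v·H_d²/c_v = 0.18096×3.65²/5.9 = 0.4086 years.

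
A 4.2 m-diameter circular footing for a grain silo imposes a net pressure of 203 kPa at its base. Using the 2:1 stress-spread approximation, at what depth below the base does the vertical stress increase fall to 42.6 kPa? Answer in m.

2:1 spreading — at depth z the loaded area has grown by z in each plan dimension:
qD²/(D+z)² = Δσ_z ⇒ z = D(√(q/Δσ_z) − 1) = 4.2×(√(203/42.6) − 1) = 4.968 m

z ≈ 4.97 m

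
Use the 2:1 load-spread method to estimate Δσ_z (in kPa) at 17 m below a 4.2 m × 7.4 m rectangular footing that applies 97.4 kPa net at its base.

By the 2:1 method the load spreads at 1 horizontal : 2 vertical, so at depth z the loaded area has grown by z in each plan dimension:
Δσ = qBL/((B+z)(L+z)) = 97.4×4.2×7.4/((4.2+17)(7.4+17)) = 5.8521 kPa

Δσ_z ≈ 5.85 kPa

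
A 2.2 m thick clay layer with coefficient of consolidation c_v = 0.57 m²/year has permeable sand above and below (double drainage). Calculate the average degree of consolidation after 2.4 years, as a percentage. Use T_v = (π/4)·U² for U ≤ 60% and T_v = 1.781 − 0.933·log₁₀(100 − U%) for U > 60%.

U ≈ 95 %

Drainage path length: H_d = H/2 = 1.1 m (double drainage).
T_v = c_v·t/H_d² = 0.57×2.4/1.1² = 1.1306.
T_v = 1.1306 corresponds to the U > 60% branch:
U = 1 − 10^((1.781 − T_v)/0.933)/100 = 0.9502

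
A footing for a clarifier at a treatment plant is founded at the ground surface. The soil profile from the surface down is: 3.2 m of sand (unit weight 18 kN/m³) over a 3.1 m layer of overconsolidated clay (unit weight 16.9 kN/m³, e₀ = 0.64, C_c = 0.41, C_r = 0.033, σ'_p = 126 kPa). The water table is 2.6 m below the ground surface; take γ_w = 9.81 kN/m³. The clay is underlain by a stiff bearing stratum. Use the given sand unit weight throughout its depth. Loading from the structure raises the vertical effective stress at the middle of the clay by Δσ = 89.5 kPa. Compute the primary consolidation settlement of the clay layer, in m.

S_c ≈ 0.0825 m

Mid-depth of clay below the ground surface: z = 3.2 + 3.1/2 = 4.75 m.
Total vertical stress at mid-clay: σ_v = 18×3.2 + 16.9×1.55 = 83.795 kPa.
Pore pressure: u = 9.81×(4.75 − 2.6) = 21.091 kPa.
Initial effective stress: σ'_0 = σ_v − u = 83.795 − 21.091 = 62.704 kPa.
Final effective stress: σ'_f = 62.704 + 89.5 = 152.2 kPa.
σ'_f = 152.2 > σ'_p = 126 kPa, so the stress path crosses the preconsolidation pressure — recompression up to σ'_p, then virgin compression beyond:
S_c = H/(1+e₀)·[C_r·log₁₀(σ'_p/σ'_0) + C_c·log₁₀(σ'_f/σ'_p)]
    = 3.1/1.64 × [0.033×log₁₀(126/62.704) + 0.41×log₁₀(152.2/126)]
    = 1.8902 × [0.010001 + 0.033638] = 0.08249 m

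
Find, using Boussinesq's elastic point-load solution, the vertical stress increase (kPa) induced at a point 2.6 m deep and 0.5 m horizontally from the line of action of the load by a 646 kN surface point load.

Boussinesq vertical stress below a point load on an elastic half-space:
Δσ_z = 3P/(2πz²) · [1 + (r/z)²]^(−5/2)
r/z = 0.5/2.6 = 0.19231; [1+(r/z)²]^(−5/2) = 0.91321.
Δσ_z = 3×646/(2π×2.6²) × 0.91321 = 45.628 × 0.91321 = 41.67 kPa

Δσ_z ≈ 41.7 kPa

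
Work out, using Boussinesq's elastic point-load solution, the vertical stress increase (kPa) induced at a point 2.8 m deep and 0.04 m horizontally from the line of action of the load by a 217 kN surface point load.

Boussinesq vertical stress below a point load on an elastic half-space:
Δσ_z = 3P/(2πz²) · [1 + (r/z)²]^(−5/2)
r/z = 0.04/2.8 = 0.014286; [1+(r/z)²]^(−5/2) = 0.99949.
Δσ_z = 3×217/(2π×2.8²) × 0.99949 = 13.216 × 0.99949 = 13.21 kPa

Δσ_z ≈ 13.2 kPa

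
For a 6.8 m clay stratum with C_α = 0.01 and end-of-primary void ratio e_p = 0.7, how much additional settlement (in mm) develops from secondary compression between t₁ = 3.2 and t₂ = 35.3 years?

S_s ≈ 41.7 mm

Secondary compression: S_s = C_α·H/(1+e_p)·log₁₀(t₂/t₁)
S_s = 0.01×6.8/(1+0.7)×log₁₀(35.3/3.2)
    = 0.04 × 1.043 = 0.0417 m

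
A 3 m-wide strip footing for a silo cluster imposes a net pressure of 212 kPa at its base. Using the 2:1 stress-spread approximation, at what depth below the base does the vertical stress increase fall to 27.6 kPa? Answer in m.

z ≈ 20 m

2:1 spreading — at depth z the loaded area has grown by z in each plan dimension:
qB/(B+z) = Δσ_z ⇒ z = qB/Δσ_z − B = 212×3/27.6 − 3 = 20.04 m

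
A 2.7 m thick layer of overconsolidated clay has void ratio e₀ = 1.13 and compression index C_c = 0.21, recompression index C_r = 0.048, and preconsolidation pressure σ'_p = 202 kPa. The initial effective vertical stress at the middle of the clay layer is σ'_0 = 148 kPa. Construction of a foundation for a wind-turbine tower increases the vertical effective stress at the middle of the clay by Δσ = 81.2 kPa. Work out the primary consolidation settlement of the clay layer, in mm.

S_c ≈ 22.8 mm

Final effective stress: σ'_f = 148 + 81.2 = 229.2 kPa.
σ'_f = 229.2 > σ'_p = 202 kPa, so the stress path crosses the preconsolidation pressure — recompression up to σ'_p, then virgin compression beyond:
S_c = H/(1+e₀)·[C_r·log₁₀(σ'_p/σ'_0) + C_c·log₁₀(σ'_f/σ'_p)]
    = 2.7/2.13 × [0.048×log₁₀(202/148) + 0.21×log₁₀(229.2/202)]
    = 1.2676 × [0.0064843 + 0.011521] = 0.02282 m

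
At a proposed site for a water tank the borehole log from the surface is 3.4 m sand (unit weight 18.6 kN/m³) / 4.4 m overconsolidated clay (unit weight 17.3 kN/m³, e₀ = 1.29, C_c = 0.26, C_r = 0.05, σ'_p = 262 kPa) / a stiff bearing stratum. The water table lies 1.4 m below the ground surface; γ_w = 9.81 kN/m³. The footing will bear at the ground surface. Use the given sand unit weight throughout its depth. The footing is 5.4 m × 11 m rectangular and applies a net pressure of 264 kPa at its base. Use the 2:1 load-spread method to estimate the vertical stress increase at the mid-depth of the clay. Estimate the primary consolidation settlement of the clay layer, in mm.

Mid-depth of clay below the ground surface: z = 3.4 + 4.4/2 = 5.6 m.
Total vertical stress at mid-clay: σ_v = 18.6×3.4 + 17.3×2.2 = 101.3 kPa.
Pore pressure: u = 9.81×(5.6 − 1.4) = 41.202 kPa.
Initial effective stress: σ'_0 = σ_v − u = 101.3 − 41.202 = 60.098 kPa.
Stress increase at mid-clay by the 2:1 spreading method:
Δσ = qBL/((B+z)(L+z)) = 264×5.4×11/((5.4+5.6)(11+5.6)) = 85.88 kPa
Final effective stress: σ'_f = 60.098 + 85.88 = 145.98 kPa.
σ'_f = 145.98 ≤ σ'_p = 262 kPa, so the clay remains overconsolidated and only the recompression index applies:
S_c = C_r·H/(1+e₀)·log₁₀(σ'_f/σ'_0) = 0.05×4.4/2.29×log₁₀(145.98/60.098)
    = 0.09607 × 0.38543 = 0.03703 m

S_c ≈ 37 mm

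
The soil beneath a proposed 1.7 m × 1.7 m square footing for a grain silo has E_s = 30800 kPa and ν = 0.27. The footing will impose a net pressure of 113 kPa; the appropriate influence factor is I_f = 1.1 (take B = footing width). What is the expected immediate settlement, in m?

S_e ≈ 0.00636 m

Immediate (elastic) settlement: S_e = q·B·(1−ν²)/E_s · I_f.
S_e = 113 × 1.7 × (1 − 0.27²) / 30800 × 1.1
    = 113 × 1.7 × 0.9271 / 30800 × 1.1
    = 0.006361 m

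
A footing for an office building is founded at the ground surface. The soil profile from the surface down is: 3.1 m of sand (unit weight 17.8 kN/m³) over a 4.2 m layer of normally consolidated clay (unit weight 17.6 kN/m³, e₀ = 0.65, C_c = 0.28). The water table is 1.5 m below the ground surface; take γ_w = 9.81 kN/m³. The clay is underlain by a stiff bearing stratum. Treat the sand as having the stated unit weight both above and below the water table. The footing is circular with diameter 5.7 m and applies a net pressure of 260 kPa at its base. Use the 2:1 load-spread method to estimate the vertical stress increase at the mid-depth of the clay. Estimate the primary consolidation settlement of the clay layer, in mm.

Mid-depth of clay below the ground surface: z = 3.1 + 4.2/2 = 5.2 m.
Total vertical stress at mid-clay: σ_v = 17.8×3.1 + 17.6×2.1 = 92.14 kPa.
Pore pressure: u = 9.81×(5.2 − 1.5) = 36.297 kPa.
Initial effective stress: σ'_0 = σ_v − u = 92.14 − 36.297 = 55.843 kPa.
Stress increase at mid-clay by the 2:1 spreading method:
Δσ ≈ qD²/(D+z)² = 260×5.7²/(5.7+5.2)² = 71.1 kPa
Final effective stress: σ'_f = σ'_0 + Δσ = 55.843 + 71.1 = 126.94 kPa.
Normally consolidated clay, so the full stress increment lies on the virgin compression line:
S_c = C_c·H/(1+e₀)·log₁₀(σ'_f/σ'_0) = 0.28×4.2/(1+0.65)×log₁₀(126.94/55.843)
    = 0.71273 × 0.35663 = 0.2542 m

S_c ≈ 254 mm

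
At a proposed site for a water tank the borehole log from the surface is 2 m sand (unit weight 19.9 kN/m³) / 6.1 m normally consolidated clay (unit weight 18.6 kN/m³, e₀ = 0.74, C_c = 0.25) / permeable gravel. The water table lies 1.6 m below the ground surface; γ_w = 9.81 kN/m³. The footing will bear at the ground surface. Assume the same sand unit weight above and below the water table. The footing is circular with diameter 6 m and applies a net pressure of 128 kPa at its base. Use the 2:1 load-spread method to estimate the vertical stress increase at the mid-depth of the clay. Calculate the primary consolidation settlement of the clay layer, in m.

Mid-depth of clay below the ground surface: z = 2 + 6.1/2 = 5.05 m.
Total vertical stress at mid-clay: σ_v = 19.9×2 + 18.6×3.05 = 96.53 kPa.
Pore pressure: u = 9.81×(5.05 − 1.6) = 33.845 kPa.
Initial effective stress: σ'_0 = σ_v − u = 96.53 − 33.845 = 62.685 kPa.
Stress increase at mid-clay by the 2:1 spreading method:
Δσ ≈ qD²/(D+z)² = 128×6²/(6+5.05)² = 37.739 kPa
Final effective stress: σ'_f = σ'_0 + Δσ = 62.685 + 37.739 = 100.42 kPa.
Normally consolidated clay, so the full stress increment lies on the virgin compression line:
S_c = C_c·H/(1+e₀)·log₁₀(σ'_f/σ'_0) = 0.25×6.1/(1+0.74)×log₁₀(100.42/62.685)
    = 0.87644 × 0.20466 = 0.1794 m

S_c ≈ 0.179 m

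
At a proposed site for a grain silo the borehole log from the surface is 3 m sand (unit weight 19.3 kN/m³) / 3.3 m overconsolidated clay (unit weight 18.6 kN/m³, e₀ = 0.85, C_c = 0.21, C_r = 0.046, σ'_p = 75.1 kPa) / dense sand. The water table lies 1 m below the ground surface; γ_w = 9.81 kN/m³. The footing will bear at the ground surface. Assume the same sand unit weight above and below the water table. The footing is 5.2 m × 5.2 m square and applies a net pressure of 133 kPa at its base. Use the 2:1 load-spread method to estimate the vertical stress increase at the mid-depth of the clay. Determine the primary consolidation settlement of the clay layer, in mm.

Mid-depth of clay below the ground surface: z = 3 + 3.3/2 = 4.65 m.
Total vertical stress at mid-clay: σ_v = 19.3×3 + 18.6×1.65 = 88.59 kPa.
Pore pressure: u = 9.81×(4.65 − 1) = 35.806 kPa.
Initial effective stress: σ'_0 = σ_v − u = 88.59 − 35.806 = 52.784 kPa.
Stress increase at mid-clay by the 2:1 spreading method:
Δσ = qBL/((B+z)(L+z)) = 133×5.2×5.2/((5.2+4.65)(5.2+4.65)) = 37.067 kPa
Final effective stress: σ'_f = 52.784 + 37.067 = 89.851 kPa.
σ'_f = 89.851 > σ'_p = 75.1 kPa, so the stress path crosses the preconsolidation pressure — recompression up to σ'_p, then virgin compression beyond:
S_c = H/(1+e₀)·[C_r·log₁₀(σ'_p/σ'_0) + C_c·log₁₀(σ'_f/σ'_p)]
    = 3.3/1.85 × [0.046×log₁₀(75.1/52.784) + 0.21×log₁₀(89.851/75.1)]
    = 1.7838 × [0.0070443 + 0.016355] = 0.04174 m

S_c ≈ 41.7 mm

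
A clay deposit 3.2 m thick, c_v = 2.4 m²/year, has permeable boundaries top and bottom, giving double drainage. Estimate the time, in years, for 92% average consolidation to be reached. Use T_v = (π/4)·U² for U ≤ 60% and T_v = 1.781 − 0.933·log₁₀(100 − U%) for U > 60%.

t ≈ 1 years

Drainage path length: H_d = H/2 = 1.6 m (double drainage).
U > 60%: T_v = 1.781 − 0.933·log₁₀(100 − 92) = 0.93842.
t = T_v·H_d²/c_v = 0.93842×1.6²/2.4 = 1.001 years.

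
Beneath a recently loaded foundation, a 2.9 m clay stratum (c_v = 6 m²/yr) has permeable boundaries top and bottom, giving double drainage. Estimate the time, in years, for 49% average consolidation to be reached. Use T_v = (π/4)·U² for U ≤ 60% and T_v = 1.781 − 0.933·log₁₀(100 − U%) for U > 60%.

Drainage path length: H_d = H/2 = 1.45 m (double drainage).
U ≤ 60%: T_v = (π/4)·U² = (π/4)×0.49² = 0.18857.
t = T_v·H_d²/c_v = 0.18857×1.45²/6 = 0.06608 years.

t ≈ 0.0661 years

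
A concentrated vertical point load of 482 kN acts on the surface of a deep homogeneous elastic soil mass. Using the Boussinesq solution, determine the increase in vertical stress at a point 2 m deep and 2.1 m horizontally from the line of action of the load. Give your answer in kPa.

Δσ_z ≈ 8.98 kPa

Boussinesq vertical stress below a point load on an elastic half-space:
Δσ_z = 3P/(2πz²) · [1 + (r/z)²]^(−5/2)
r/z = 2.1/2 = 1.05; [1+(r/z)²]^(−5/2) = 0.15601.
Δσ_z = 3×482/(2π×2²) × 0.15601 = 57.535 × 0.15601 = 8.976 kPa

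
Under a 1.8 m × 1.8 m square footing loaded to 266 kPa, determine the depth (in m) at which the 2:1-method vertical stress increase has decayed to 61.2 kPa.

z ≈ 1.95 m

2:1 spreading — at depth z the loaded area has grown by z in each plan dimension:
qB²/(B+z)² = Δσ_z ⇒ z = B(√(q/Δσ_z) − 1) = 1.8×(√(266/61.2) − 1) = 1.953 m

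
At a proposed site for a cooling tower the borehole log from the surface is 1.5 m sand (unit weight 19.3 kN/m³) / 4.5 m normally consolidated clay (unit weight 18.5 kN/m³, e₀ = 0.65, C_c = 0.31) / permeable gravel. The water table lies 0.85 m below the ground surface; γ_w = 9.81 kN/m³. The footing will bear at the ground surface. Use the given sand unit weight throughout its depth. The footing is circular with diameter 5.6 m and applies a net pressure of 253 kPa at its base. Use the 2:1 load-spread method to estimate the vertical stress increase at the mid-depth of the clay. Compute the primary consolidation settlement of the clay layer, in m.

S_c ≈ 0.422 m

Mid-depth of clay below the ground surface: z = 1.5 + 4.5/2 = 3.75 m.
Total vertical stress at mid-clay: σ_v = 19.3×1.5 + 18.5×2.25 = 70.575 kPa.
Pore pressure: u = 9.81×(3.75 − 0.85) = 28.449 kPa.
Initial effective stress: σ'_0 = σ_v − u = 70.575 − 28.449 = 42.126 kPa.
Stress increase at mid-clay by the 2:1 spreading method:
Δσ ≈ qD²/(D+z)² = 253×5.6²/(5.6+3.75)² = 90.756 kPa
Final effective stress: σ'_f = σ'_0 + Δσ = 42.126 + 90.756 = 132.88 kPa.
Normally consolidated clay, so the full stress increment lies on the virgin compression line:
S_c = C_c·H/(1+e₀)·log₁₀(σ'_f/σ'_0) = 0.31×4.5/(1+0.65)×log₁₀(132.88/42.126)
    = 0.84545 × 0.49891 = 0.4218 m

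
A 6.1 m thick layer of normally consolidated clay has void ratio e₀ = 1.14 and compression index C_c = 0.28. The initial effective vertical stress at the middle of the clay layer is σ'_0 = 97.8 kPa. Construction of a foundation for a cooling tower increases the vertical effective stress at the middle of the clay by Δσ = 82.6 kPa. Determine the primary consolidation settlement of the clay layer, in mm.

S_c ≈ 212 mm

Final effective stress: σ'_f = σ'_0 + Δσ = 97.8 + 82.6 = 180.4 kPa.
Normally consolidated clay, so the full stress increment lies on the virgin compression line:
S_c = C_c·H/(1+e₀)·log₁₀(σ'_f/σ'_0) = 0.28×6.1/(1+1.14)×log₁₀(180.4/97.8)
    = 0.79813 × 0.2659 = 0.2122 m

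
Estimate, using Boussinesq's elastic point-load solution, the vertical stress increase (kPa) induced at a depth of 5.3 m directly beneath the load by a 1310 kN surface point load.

Δσ_z ≈ 22.3 kPa

Boussinesq vertical stress below a point load on an elastic half-space:
Δσ_z = 3P/(2πz²) · [1 + (r/z)²]^(−5/2)
r/z = 0/5.3 = 0; [1+(r/z)²]^(−5/2) = 1.
Δσ_z = 3×1310/(2π×5.3²) × 1 = 22.267 × 1 = 22.27 kPa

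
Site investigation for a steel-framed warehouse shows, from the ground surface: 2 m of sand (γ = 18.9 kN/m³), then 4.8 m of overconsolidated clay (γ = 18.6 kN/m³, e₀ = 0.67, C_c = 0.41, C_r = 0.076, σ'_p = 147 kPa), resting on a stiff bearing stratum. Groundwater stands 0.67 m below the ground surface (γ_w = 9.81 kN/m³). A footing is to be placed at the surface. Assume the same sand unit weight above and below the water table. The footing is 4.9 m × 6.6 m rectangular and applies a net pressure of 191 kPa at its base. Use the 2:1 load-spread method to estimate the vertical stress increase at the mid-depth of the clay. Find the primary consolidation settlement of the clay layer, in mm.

S_c ≈ 79.7 mm

Mid-depth of clay below the ground surface: z = 2 + 4.8/2 = 4.4 m.
Total vertical stress at mid-clay: σ_v = 18.9×2 + 18.6×2.4 = 82.44 kPa.
Pore pressure: u = 9.81×(4.4 − 0.67) = 36.591 kPa.
Initial effective stress: σ'_0 = σ_v − u = 82.44 − 36.591 = 45.849 kPa.
Stress increase at mid-clay by the 2:1 spreading method:
Δσ = qBL/((B+z)(L+z)) = 191×4.9×6.6/((4.9+4.4)(6.6+4.4)) = 60.381 kPa
Final effective stress: σ'_f = 45.849 + 60.381 = 106.23 kPa.
σ'_f = 106.23 ≤ σ'_p = 147 kPa, so the clay remains overconsolidated and only the recompression index applies:
S_c = C_r·H/(1+e₀)·log₁₀(σ'_f/σ'_0) = 0.076×4.8/1.67×log₁₀(106.23/45.849)
    = 0.21845 × 0.36492 = 0.07972 m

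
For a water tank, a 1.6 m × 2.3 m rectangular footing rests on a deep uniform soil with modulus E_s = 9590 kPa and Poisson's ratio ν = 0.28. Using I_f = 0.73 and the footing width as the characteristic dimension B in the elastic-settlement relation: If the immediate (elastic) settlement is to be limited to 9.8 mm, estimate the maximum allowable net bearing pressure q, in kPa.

S_e = q·B·(1−ν²)/E_s · I_f  ⇒  q = S_e·E_s / (B·(1−ν²)·I_f).
q = 0.0098 × 9590 / (1.6 × 0.9216 × 0.73) = 87.31 kPa

q ≈ 87.3 kPa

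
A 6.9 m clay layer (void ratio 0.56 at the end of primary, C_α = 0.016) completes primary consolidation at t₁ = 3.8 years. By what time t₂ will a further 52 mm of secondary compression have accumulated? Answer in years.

S_s = C_α·H/(1+e_p)·log₁₀(t₂/t₁) ⇒ log₁₀(t₂/t₁) = S_s·(1+e_p)/(C_α·H).
log₁₀(t₂/t₁) = 0.052 × (1+0.56) / (0.016×6.9) = 0.7348
t₂ = t₁ × 10^0.7348 = 3.8 × 5.43 = 20.63 years

t₂ ≈ 20.6 years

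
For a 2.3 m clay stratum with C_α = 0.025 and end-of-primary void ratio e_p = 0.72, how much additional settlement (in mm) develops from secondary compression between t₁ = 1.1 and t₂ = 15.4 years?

S_s ≈ 38.3 mm

Secondary compression: S_s = C_α·H/(1+e_p)·log₁₀(t₂/t₁)
S_s = 0.025×2.3/(1+0.72)×log₁₀(15.4/1.1)
    = 0.03343 × 1.146 = 0.03832 m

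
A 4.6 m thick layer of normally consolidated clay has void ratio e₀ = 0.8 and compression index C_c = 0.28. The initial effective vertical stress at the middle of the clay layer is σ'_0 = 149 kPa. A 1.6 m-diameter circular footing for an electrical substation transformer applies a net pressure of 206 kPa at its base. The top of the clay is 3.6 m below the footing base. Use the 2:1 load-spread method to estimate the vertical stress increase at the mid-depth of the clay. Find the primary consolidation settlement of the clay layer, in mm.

S_c ≈ 19 mm

Mid-depth of clay below the footing base: z = 3.6 + 4.6/2 = 5.9 m.
Stress increase at mid-clay by the 2:1 spreading method:
Δσ ≈ qD²/(D+z)² = 206×1.6²/(1.6+5.9)² = 9.3753 kPa
Final effective stress: σ'_f = σ'_0 + Δσ = 149 + 9.3753 = 158.38 kPa.
Normally consolidated clay, so the full stress increment lies on the virgin compression line:
S_c = C_c·H/(1+e₀)·log₁₀(σ'_f/σ'_0) = 0.28×4.6/(1+0.8)×log₁₀(158.38/149)
    = 0.71556 × 0.026514 = 0.01897 m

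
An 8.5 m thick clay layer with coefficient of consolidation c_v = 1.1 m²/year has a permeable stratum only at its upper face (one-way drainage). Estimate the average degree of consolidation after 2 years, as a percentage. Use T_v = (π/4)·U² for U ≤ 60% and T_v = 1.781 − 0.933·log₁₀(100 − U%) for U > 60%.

U ≈ 19.7 %

Drainage path length: H_d = H = 8.5 m (single drainage).
T_v = c_v·t/H_d² = 1.1×2/8.5² = 0.03045.
T_v = 0.03045 corresponds to the U ≤ 60% branch:
U = √(4T_v/π) = 0.1969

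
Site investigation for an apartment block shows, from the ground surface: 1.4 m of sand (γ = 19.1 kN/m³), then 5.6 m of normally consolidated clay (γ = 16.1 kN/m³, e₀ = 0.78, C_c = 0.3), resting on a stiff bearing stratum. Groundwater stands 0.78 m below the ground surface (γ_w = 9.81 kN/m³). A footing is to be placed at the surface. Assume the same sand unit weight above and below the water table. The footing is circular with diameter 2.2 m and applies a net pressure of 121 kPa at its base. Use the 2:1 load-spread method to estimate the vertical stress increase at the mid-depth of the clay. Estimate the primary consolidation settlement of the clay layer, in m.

Mid-depth of clay below the ground surface: z = 1.4 + 5.6/2 = 4.2 m.
Total vertical stress at mid-clay: σ_v = 19.1×1.4 + 16.1×2.8 = 71.82 kPa.
Pore pressure: u = 9.81×(4.2 − 0.78) = 33.55 kPa.
Initial effective stress: σ'_0 = σ_v − u = 71.82 − 33.55 = 38.27 kPa.
Stress increase at mid-clay by the 2:1 spreading method:
Δσ ≈ qD²/(D+z)² = 121×2.2²/(2.2+4.2)² = 14.298 kPa
Final effective stress: σ'_f = σ'_0 + Δσ = 38.27 + 14.298 = 52.568 kPa.
Normally consolidated clay, so the full stress increment lies on the virgin compression line:
S_c = C_c·H/(1+e₀)·log₁₀(σ'_f/σ'_0) = 0.3×5.6/(1+0.78)×log₁₀(52.568/38.27)
    = 0.94382 × 0.13786 = 0.1301 m

S_c ≈ 0.13 m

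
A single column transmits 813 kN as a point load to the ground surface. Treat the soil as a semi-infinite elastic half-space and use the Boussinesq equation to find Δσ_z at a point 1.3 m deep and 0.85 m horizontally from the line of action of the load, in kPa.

Δσ_z ≈ 94.3 kPa

Boussinesq vertical stress below a point load on an elastic half-space:
Δσ_z = 3P/(2πz²) · [1 + (r/z)²]^(−5/2)
r/z = 0.85/1.3 = 0.65385; [1+(r/z)²]^(−5/2) = 0.41072.
Δσ_z = 3×813/(2π×1.3²) × 0.41072 = 229.69 × 0.41072 = 94.34 kPa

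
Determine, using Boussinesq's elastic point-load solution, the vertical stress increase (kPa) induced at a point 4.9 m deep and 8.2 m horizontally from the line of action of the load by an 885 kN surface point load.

Boussinesq vertical stress below a point load on an elastic half-space:
Δσ_z = 3P/(2πz²) · [1 + (r/z)²]^(−5/2)
r/z = 8.2/4.9 = 1.6735; [1+(r/z)²]^(−5/2) = 0.035514.
Δσ_z = 3×885/(2π×4.9²) × 0.035514 = 17.599 × 0.035514 = 0.625 kPa

Δσ_z ≈ 0.625 kPa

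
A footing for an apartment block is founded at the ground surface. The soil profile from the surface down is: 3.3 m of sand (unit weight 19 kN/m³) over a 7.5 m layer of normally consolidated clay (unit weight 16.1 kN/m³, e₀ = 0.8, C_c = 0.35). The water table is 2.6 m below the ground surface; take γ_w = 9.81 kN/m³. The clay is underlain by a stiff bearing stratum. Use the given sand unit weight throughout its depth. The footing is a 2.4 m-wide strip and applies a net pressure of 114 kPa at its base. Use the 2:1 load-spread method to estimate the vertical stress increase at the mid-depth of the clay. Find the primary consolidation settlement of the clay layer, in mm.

Mid-depth of clay below the ground surface: z = 3.3 + 7.5/2 = 7.05 m.
Total vertical stress at mid-clay: σ_v = 19×3.3 + 16.1×3.75 = 123.08 kPa.
Pore pressure: u = 9.81×(7.05 − 2.6) = 43.655 kPa.
Initial effective stress: σ'_0 = σ_v − u = 123.08 − 43.655 = 79.425 kPa.
Stress increase at mid-clay by the 2:1 spreading method:
Δσ = qB/(B+z) = 114×2.4/(2.4+7.05) = 28.952 kPa
Final effective stress: σ'_f = σ'_0 + Δσ = 79.425 + 28.952 = 108.38 kPa.
Normally consolidated clay, so the full stress increment lies on the virgin compression line:
S_c = C_c·H/(1+e₀)·log₁₀(σ'_f/σ'_0) = 0.35×7.5/(1+0.8)×log₁₀(108.38/79.425)
    = 1.4583 × 0.13499 = 0.1969 m

S_c ≈ 197 mm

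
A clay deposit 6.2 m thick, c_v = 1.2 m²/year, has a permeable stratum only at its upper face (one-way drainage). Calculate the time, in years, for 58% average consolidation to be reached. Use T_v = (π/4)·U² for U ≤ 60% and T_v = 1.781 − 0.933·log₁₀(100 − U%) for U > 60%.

Drainage path length: H_d = H = 6.2 m (single drainage).
U ≤ 60%: T_v = (π/4)·U² = (π/4)×0.58² = 0.26421.
t = T_v·H_d²/c_v = 0.26421×6.2²/1.2 = 8.464 years.

t ≈ 8.46 years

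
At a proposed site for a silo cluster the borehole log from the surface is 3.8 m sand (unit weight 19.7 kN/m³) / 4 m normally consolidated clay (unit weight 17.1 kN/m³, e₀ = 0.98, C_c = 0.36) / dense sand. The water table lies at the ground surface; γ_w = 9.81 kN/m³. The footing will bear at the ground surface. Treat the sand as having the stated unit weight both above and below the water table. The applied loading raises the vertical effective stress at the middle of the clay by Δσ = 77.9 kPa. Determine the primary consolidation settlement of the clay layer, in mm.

Mid-depth of clay below the ground surface: z = 3.8 + 4/2 = 5.8 m.
Total vertical stress at mid-clay: σ_v = 19.7×3.8 + 17.1×2 = 109.06 kPa.
Pore pressure: u = 9.81×(5.8 − 0) = 56.898 kPa.
Initial effective stress: σ'_0 = σ_v − u = 109.06 − 56.898 = 52.162 kPa.
Final effective stress: σ'_f = σ'_0 + Δσ = 52.162 + 77.9 = 130.06 kPa.
Normally consolidated clay, so the full stress increment lies on the virgin compression line:
S_c = C_c·H/(1+e₀)·log₁₀(σ'_f/σ'_0) = 0.36×4/(1+0.98)×log₁₀(130.06/52.162)
    = 0.72727 × 0.39679 = 0.2886 m

S_c ≈ 289 mm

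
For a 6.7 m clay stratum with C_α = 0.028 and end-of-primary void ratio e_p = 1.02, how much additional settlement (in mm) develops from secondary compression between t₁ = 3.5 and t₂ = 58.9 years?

Secondary compression: S_s = C_α·H/(1+e_p)·log₁₀(t₂/t₁)
S_s = 0.028×6.7/(1+1.02)×log₁₀(58.9/3.5)
    = 0.09287 × 1.226 = 0.1139 m

S_s ≈ 114 mm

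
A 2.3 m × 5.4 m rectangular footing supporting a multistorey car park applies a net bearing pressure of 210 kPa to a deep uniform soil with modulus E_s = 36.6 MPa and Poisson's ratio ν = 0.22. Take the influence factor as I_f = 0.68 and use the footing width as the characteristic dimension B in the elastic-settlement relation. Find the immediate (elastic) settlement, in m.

Immediate (elastic) settlement: S_e = q·B·(1−ν²)/E_s · I_f.
E_s = 36.6 MPa = 36600 kPa.
S_e = 210 × 2.3 × (1 − 0.22²) / 36600 × 0.68
    = 210 × 2.3 × 0.9516 / 36600 × 0.68
    = 0.008539 m

S_e ≈ 0.00854 m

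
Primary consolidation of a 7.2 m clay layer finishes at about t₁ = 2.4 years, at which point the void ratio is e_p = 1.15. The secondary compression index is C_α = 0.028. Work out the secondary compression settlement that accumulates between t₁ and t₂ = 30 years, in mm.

S_s ≈ 103 mm

Secondary compression: S_s = C_α·H/(1+e_p)·log₁₀(t₂/t₁)
S_s = 0.028×7.2/(1+1.15)×log₁₀(30/2.4)
    = 0.09377 × 1.097 = 0.1029 m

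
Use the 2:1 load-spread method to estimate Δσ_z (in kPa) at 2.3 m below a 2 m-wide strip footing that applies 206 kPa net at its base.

By the 2:1 method the load spreads at 1 horizontal : 2 vertical, so at depth z the loaded area has grown by z in each plan dimension:
Δσ = qB/(B+z) = 206×2/(2+2.3) = 95.814 kPa

Δσ_z ≈ 95.8 kPa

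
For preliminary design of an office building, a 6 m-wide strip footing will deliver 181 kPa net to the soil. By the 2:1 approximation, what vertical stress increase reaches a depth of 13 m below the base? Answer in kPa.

Δσ_z ≈ 57.2 kPa

By the 2:1 method the load spreads at 1 horizontal : 2 vertical, so at depth z the loaded area has grown by z in each plan dimension:
Δσ = qB/(B+z) = 181×6/(6+13) = 57.158 kPa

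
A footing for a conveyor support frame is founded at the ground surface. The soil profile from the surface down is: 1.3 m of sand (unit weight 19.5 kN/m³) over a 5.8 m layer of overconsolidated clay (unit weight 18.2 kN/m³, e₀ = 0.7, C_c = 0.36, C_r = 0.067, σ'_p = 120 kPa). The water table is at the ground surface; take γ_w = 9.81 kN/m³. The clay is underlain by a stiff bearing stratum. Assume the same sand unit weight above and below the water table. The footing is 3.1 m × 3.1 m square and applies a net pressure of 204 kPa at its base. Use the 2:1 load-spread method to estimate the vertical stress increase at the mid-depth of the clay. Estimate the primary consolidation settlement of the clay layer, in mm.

Mid-depth of clay below the ground surface: z = 1.3 + 5.8/2 = 4.2 m.
Total vertical stress at mid-clay: σ_v = 19.5×1.3 + 18.2×2.9 = 78.13 kPa.
Pore pressure: u = 9.81×(4.2 − 0) = 41.202 kPa.
Initial effective stress: σ'_0 = σ_v − u = 78.13 − 41.202 = 36.928 kPa.
Stress increase at mid-clay by the 2:1 spreading method:
Δσ = qBL/((B+z)(L+z)) = 204×3.1×3.1/((3.1+4.2)(3.1+4.2)) = 36.788 kPa
Final effective stress: σ'_f = 36.928 + 36.788 = 73.716 kPa.
σ'_f = 73.716 ≤ σ'_p = 120 kPa, so the clay remains overconsolidated and only the recompression index applies:
S_c = C_r·H/(1+e₀)·log₁₀(σ'_f/σ'_0) = 0.067×5.8/1.7×log₁₀(73.716/36.928)
    = 0.22859 × 0.30021 = 0.06863 m

S_c ≈ 68.6 mm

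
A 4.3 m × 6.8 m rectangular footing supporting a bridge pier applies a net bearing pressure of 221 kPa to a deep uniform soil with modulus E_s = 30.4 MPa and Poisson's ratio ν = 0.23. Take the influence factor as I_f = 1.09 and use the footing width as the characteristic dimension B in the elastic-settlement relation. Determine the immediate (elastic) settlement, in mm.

Immediate (elastic) settlement: S_e = q·B·(1−ν²)/E_s · I_f.
E_s = 30.4 MPa = 30400 kPa.
S_e = 221 × 4.3 × (1 − 0.23²) / 30400 × 1.09
    = 221 × 4.3 × 0.9471 / 30400 × 1.09
    = 0.03227 m = 32.27 mm

S_e ≈ 32.3 mm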